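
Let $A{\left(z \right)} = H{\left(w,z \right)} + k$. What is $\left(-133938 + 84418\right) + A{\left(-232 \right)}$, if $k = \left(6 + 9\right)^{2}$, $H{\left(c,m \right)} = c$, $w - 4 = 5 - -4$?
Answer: $-49282$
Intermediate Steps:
$w = 13$ ($w = 4 + \left(5 - -4\right) = 4 + \left(5 + 4\right) = 4 + 9 = 13$)
$k = 225$ ($k = 15^{2} = 225$)
$A{\left(z \right)} = 238$ ($A{\left(z \right)} = 13 + 225 = 238$)
$\left(-133938 + 84418\right) + A{\left(-232 \right)} = \left(-133938 + 84418\right) + 238 = -49520 + 238 = -49282$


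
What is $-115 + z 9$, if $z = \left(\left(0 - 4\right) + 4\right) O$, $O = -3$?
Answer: $-115$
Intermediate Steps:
$z = 0$ ($z = \left(\left(0 - 4\right) + 4\right) \left(-3\right) = \left(-4 + 4\right) \left(-3\right) = 0 \left(-3\right) = 0$)
$-115 + z 9 = -115 + 0 \cdot 9 = -115 + 0 = -115$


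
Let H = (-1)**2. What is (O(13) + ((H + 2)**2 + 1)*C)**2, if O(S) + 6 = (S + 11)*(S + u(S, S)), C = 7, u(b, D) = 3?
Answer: 200704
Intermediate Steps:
H = 1
O(S) = -6 + (3 + S)*(11 + S) (O(S) = -6 + (S + 11)*(S + 3) = -6 + (11 + S)*(3 + S) = -6 + (3 + S)*(11 + S))
(O(13) + ((H + 2)**2 + 1)*C)**2 = ((27 + 13**2 + 14*13) + ((1 + 2)**2 + 1)*7)**2 = ((27 + 169 + 182) + (3**2 + 1)*7)**2 = (378 + (9 + 1)*7)**2 = (378 + 10*7)**2 = (378 + 70)**2 = 448**2 = 200704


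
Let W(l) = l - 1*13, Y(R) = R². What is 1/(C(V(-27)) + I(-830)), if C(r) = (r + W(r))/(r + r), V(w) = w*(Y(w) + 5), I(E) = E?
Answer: -39636/32858231 ≈ -0.0012063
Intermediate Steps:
V(w) = w*(5 + w²) (V(w) = w*(w² + 5) = w*(5 + w²))
W(l) = -13 + l (W(l) = l - 13 = -13 + l)
C(r) = (-13 + 2*r)/(2*r) (C(r) = (r + (-13 + r))/(r + r) = (-13 + 2*r)/((2*r)) = (-13 + 2*r)*(1/(2*r)) = (-13 + 2*r)/(2*r))
1/(C(V(-27)) + I(-830)) = 1/((-13/2 - 27*(5 + (-27)²))/((-27*(5 + (-27)²))) - 830) = 1/((-13/2 - 27*(5 + 729))/((-27*(5 + 729))) - 830) = 1/((-13/2 - 27*734)/((-27*734)) - 830) = 1/((-13/2 - 19818)/(-19818) - 830) = 1/(-1/19818*(-39649/2) - 830) = 1/(39649/39636 - 830) = 1/(-32858231/39636) = -39636/32858231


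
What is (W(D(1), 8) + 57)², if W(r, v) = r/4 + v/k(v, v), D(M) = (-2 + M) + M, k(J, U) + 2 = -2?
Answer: 3025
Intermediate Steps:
k(J, U) = -4 (k(J, U) = -2 - 2 = -4)
D(M) = -2 + 2*M
W(r, v) = -v/4 + r/4 (W(r, v) = r/4 + v/(-4) = r*(¼) + v*(-¼) = r/4 - v/4 = -v/4 + r/4)
(W(D(1), 8) + 57)² = ((-¼*8 + (-2 + 2*1)/4) + 57)² = ((-2 + (-2 + 2)/4) + 57)² = ((-2 + (¼)*0) + 57)² = ((-2 + 0) + 57)² = (-2 + 57)² = 55² = 3025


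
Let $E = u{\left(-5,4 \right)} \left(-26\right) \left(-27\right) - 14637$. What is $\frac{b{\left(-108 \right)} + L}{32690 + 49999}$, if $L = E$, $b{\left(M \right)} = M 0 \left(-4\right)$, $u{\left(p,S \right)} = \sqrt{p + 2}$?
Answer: $- \frac{4879}{27563} + \frac{234 i \sqrt{3}}{27563} \approx -0.17701 + 0.014704 i$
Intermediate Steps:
$u{\left(p,S \right)} = \sqrt{2 + p}$
$b{\left(M \right)} = 0$ ($b{\left(M \right)} = 0 \left(-4\right) = 0$)
$E = -14637 + 702 i \sqrt{3}$ ($E = \sqrt{2 - 5} \left(-26\right) \left(-27\right) - 14637 = \sqrt{-3} \left(-26\right) \left(-27\right) - 14637 = i \sqrt{3} \left(-26\right) \left(-27\right) - 14637 = - 26 i \sqrt{3} \left(-27\right) - 14637 = 702 i \sqrt{3} - 14637 = -14637 + 702 i \sqrt{3} \approx -14637.0 + 1215.9 i$)
$L = -14637 + 702 i \sqrt{3} \approx -14637.0 + 1215.9 i$
$\frac{b{\left(-108 \right)} + L}{32690 + 49999} = \frac{0 - \left(14637 - 702 i \sqrt{3}\right)}{32690 + 49999} = \frac{-14637 + 702 i \sqrt{3}}{82689} = \left(-14637 + 702 i \sqrt{3}\right) \frac{1}{82689} = - \frac{4879}{27563} + \frac{234 i \sqrt{3}}{27563}$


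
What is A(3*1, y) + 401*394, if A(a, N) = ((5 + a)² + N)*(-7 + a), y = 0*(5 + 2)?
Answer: 157738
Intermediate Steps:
y = 0 (y = 0*7 = 0)
A(a, N) = (-7 + a)*(N + (5 + a)²) (A(a, N) = (N + (5 + a)²)*(-7 + a) = (-7 + a)*(N + (5 + a)²))
A(3*1, y) + 401*394 = (-7*0 - 7*(5 + 3*1)² + 0*(3*1) + (3*1)*(5 + 3*1)²) + 401*394 = (0 - 7*(5 + 3)² + 0*3 + 3*(5 + 3)²) + 157994 = (0 - 7*8² + 0 + 3*8²) + 157994 = (0 - 7*64 + 0 + 3*64) + 157994 = (0 - 448 + 0 + 192) + 157994 = -256 + 157994 = 157738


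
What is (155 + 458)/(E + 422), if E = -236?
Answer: 613/186 ≈ 3.2957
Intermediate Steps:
(155 + 458)/(E + 422) = (155 + 458)/(-236 + 422) = 613/186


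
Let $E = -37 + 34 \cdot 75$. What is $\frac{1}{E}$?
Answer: $\frac{1}{2513} \approx 0.00039793$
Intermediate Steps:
$E = 2513$ ($E = -37 + 2550 = 2513$)
$\frac{1}{E} = \frac{1}{2513}$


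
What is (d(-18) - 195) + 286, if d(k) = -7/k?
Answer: 1645/18 ≈ 91.389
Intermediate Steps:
(d(-18) - 195) + 286 = (-7/(-18) - 195) + 286 = (-7*(-1/18) - 195) + 286 = (7/18 - 195) + 286 = -3503/18 + 286 = 1645/18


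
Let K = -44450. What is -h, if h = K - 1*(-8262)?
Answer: 36188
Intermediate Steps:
h = -36188 (h = -44450 - 1*(-8262) = -44450 + 8262 = -36188)
-h = -1*(-36188) = 36188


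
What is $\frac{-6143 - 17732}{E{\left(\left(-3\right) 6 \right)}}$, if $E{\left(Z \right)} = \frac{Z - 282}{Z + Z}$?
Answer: $-2865$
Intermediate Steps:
$E{\left(Z \right)} = \frac{-282 + Z}{2 Z}$
$\frac{-6143 - 17732}{E{\left(\left(-3\right) 6 \right)}} = \frac{-6143 - 17732}{\frac{1}{2} \frac{1}{\left(-3\right) 6} \left(-282 - 18\right)} = - \frac{23875}{\frac{1}{2} \frac{1}{-18} \left(-282 - 18\right)} = - \frac{23875}{\frac{1}{2} \left(- \frac{1}{18}\right) \left(-300\right)} = - \frac{23875}{\frac{25}{3}} = \left(-23875\right) \frac{3}{25} = -2865$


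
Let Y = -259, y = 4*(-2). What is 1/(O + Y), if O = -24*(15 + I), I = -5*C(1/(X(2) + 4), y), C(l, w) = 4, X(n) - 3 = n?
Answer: -1/139 ≈ -0.0071942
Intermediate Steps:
X(n) = 3 + n
y = -8
I = -20 (I = -5*4 = -20)
O = 120 (O = -24*(15 - 20) = -24*(-5) = 120)
1/(O + Y) = 1/(120 - 259) = 1/(-139) = -1/139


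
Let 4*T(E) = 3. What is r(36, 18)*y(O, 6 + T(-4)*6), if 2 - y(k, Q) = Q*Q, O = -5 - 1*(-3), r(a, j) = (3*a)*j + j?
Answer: -424773/2 ≈ -2.1239e+5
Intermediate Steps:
T(E) = ¾ (T(E) = (¼)*3 = ¾)
r(a, j) = j + 3*a*j (r(a, j) = 3*a*j + j = j + 3*a*j)
O = -2 (O = -5 + 3 = -2)
y(k, Q) = 2 - Q² (y(k, Q) = 2 - Q*Q = 2 - Q²)
r(36, 18)*y(O, 6 + T(-4)*6) = (18*(1 + 3*36))*(2 - (6 + (¾)*6)²) = (18*(1 + 108))*(2 - (6 + 9/2)²) = (18*109)*(2 - (21/2)²) = 1962*(2 - 1*441/4) = 1962*(2 - 441/4) = 1962*(-433/4) = -424773/2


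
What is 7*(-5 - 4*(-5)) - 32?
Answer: 73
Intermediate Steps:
7*(-5 - 4*(-5)) - 32 = 7*(-5 + 20) - 32 = 7*15 - 32 = 105 - 32 = 73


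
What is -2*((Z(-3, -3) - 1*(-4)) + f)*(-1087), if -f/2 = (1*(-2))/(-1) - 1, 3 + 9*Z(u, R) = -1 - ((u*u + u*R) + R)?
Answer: -2174/9 ≈ -241.56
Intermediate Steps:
Z(u, R) = -4/9 - R/9 - u**2/9 - R*u/9 (Z(u, R) = -1/3 + (-1 - ((u*u + u*R) + R))/9 = -1/3 + (-1 - ((u**2 + R*u) + R))/9 = -1/3 + (-1 - (R + u**2 + R*u))/9 = -1/3 + (-1 + (-R - u**2 - R*u))/9 = -1/3 + (-1 - R - u**2 - R*u)/9 = -1/3 + (-1/9 - R/9 - u**2/9 - R*u/9) = -4/9 - R/9 - u**2/9 - R*u/9)
f = -2 (f = -2*((1*(-2))/(-1) - 1) = -2*(-2*(-1) - 1) = -2*(2 - 1) = -2*1 = -2)
-2*((Z(-3, -3) - 1*(-4)) + f)*(-1087) = -2*(((-4/9 - 1/9*(-3) - 1/9*(-3)**2 - 1/9*(-3)*(-3)) - 1*(-4)) - 2)*(-1087) = -2*(((-4/9 + 1/3 - 1/9*9 - 1) + 4) - 2)*(-1087) = -2*(((-4/9 + 1/3 - 1 - 1) + 4) - 2)*(-1087) = -2*((-19/9 + 4) - 2)*(-1087) = -2*(17/9 - 2)*(-1087) = -2*(-1/9)*(-1087) = (2/9)*(-1087) = -2174/9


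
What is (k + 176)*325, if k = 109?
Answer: 92625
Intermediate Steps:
(k + 176)*325 = (109 + 176)*325 = 285*325 = 92625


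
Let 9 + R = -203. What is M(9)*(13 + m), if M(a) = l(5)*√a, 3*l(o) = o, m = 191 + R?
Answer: -40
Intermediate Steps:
R = -212 (R = -9 - 203 = -212)
m = -21 (m = 191 - 212 = -21)
l(o) = o/3
M(a) = 5*√a/3 (M(a) = ((⅓)*5)*√a = 5*√a/3)
M(9)*(13 + m) = (5*√9/3)*(13 - 21) = ((5/3)*3)*(-8) = 5*(-8) = -40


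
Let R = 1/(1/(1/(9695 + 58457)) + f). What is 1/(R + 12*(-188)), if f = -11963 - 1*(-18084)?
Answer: -74273/167559887 ≈ -0.00044326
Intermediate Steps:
f = 6121 (f = -11963 + 18084 = 6121)
R = 1/74273 (R = 1/(1/(1/(9695 + 58457)) + 6121) = 1/(1/(1/68152) + 6121) = 1/(68152 + 6121) = 1/74273 ≈ 1.3464e-5)
1/(R + 12*(-188)) = 1/(1/74273 + 12*(-188)) = 1/(1/74273 - 2256) = 1/(-167559887/74273) = -74273/167559887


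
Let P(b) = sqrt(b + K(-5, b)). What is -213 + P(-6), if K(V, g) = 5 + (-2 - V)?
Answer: -213 + sqrt(2) ≈ -211.59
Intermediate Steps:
K(V, g) = 3 - V
P(b) = sqrt(8 + b) (P(b) = sqrt(b + (3 - 1*(-5))) = sqrt(b + (3 + 5)) = sqrt(b + 8) = sqrt(8 + b))
-213 + P(-6) = -213 + sqrt(8 - 6) = -213 + sqrt(2)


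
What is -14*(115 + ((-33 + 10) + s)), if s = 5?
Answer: -1358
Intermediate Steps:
-14*(115 + ((-33 + 10) + s)) = -14*(115 + ((-33 + 10) + 5)) = -14*(115 + (-23 + 5)) = -14*(115 - 18) = -14*97 = -1358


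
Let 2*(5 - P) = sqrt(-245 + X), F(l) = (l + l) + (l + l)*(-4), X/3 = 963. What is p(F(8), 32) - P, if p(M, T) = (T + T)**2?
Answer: 4091 + sqrt(661) ≈ 4116.7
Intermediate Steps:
X = 2889 (X = 3*963 = 2889)
F(l) = -6*l (F(l) = 2*l + (2*l)*(-4) = 2*l - 8*l = -6*l)
P = 5 - sqrt(661) (P = 5 - sqrt(-245 + 2889)/2 = 5 - sqrt(661) ≈ -20.710)
p(M, T) = 4*T**2 (p(M, T) = (2*T)**2 = 4*T**2)
p(F(8), 32) - P = 4*32**2 - (5 - sqrt(661)) = 4*1024 + (-5 + sqrt(661)) = 4096 + (-5 + sqrt(661)) = 4091 + sqrt(661)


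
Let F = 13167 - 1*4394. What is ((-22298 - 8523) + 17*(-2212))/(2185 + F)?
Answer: -68425/10958 ≈ -6.2443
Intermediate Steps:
F = 8773 (F = 13167 - 4394 = 8773)
((-22298 - 8523) + 17*(-2212))/(2185 + F) = ((-22298 - 8523) + 17*(-2212))/(2185 + 8773) = (-30821 - 37604)/10958 = -68425*1/10958 = -68425/10958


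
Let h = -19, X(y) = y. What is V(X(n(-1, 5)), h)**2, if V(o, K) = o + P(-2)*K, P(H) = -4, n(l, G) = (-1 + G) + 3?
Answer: 6889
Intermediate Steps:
n(l, G) = 2 + G
V(o, K) = o - 4*K
V(X(n(-1, 5)), h)**2 = ((2 + 5) - 4*(-19))**2 = (7 + 76)**2 = 83**2 = 6889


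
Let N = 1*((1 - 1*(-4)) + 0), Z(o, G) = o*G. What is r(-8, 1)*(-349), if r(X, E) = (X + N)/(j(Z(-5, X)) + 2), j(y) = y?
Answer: 349/14 ≈ 24.929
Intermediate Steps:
Z(o, G) = G*o
N = 5 (N = 1*((1 + 4) + 0) = 1*(5 + 0) = 1*5 = 5)
r(X, E) = (5 + X)/(2 - 5*X) (r(X, E) = (X + 5)/(X*(-5) + 2) = (5 + X)/(-5*X + 2) = (5 + X)/(2 - 5*X))
r(-8, 1)*(-349) = ((5 - 8)/(2 - 5*(-8)))*(-349) = (-3/(2 + 40))*(-349) = (-3/42)*(-349) = ((1/42)*(-3))*(-349) = -1/14*(-349) = 349/14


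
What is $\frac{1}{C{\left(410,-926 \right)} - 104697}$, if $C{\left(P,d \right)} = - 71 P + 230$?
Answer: $- \frac{1}{133577} \approx -7.4863 \cdot 10^{-6}$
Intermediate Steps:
$C{\left(P,d \right)} = 230 - 71 P$
$\frac{1}{C{\left(410,-926 \right)} - 104697} = \frac{1}{\left(230 - 29110\right) - 104697} = \frac{1}{-28880 - 104697} = \frac{1}{-133577} = - \frac{1}{133577}$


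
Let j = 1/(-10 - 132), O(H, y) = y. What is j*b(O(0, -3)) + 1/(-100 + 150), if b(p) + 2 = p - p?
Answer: 121/3550 ≈ 0.034084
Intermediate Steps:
b(p) = -2 (b(p) = -2 + (p - p) = -2 + 0 = -2)
j = -1/142 (j = 1/(-142) = -1/142 ≈ -0.0070423)
j*b(O(0, -3)) + 1/(-100 + 150) = -1/142*(-2) + 1/(-100 + 150) = 1/71 + 1/50 = 121/3550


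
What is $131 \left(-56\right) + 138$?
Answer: $-7198$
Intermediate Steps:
$131 \left(-56\right) + 138 = -7336 + 138 = -7198$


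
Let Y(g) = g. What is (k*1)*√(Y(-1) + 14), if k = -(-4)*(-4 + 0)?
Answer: -16*√13 ≈ -57.689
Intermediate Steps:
k = -16 (k = -(-4)*(-4) = -1*16 = -16)
(k*1)*√(Y(-1) + 14) = (-16*1)*√(-1 + 14) = -16*√13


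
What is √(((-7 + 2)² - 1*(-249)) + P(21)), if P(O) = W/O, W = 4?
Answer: √120918/21 ≈ 16.559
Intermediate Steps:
P(O) = 4/O
√(((-7 + 2)² - 1*(-249)) + P(21)) = √(((-7 + 2)² - 1*(-249)) + 4/21) = √(((-5)² + 249) + 4*(1/21)) = √((25 + 249) + 4/21) = √(274 + 4/21) = √(5758/21) = √120918/21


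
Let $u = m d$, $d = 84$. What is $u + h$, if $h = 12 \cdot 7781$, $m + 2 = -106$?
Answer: $84300$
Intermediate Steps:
$m = -108$ ($m = -2 - 106 = -108$)
$u = -9072$ ($u = \left(-108\right) 84 = -9072$)
$h = 93372$
$u + h = -9072 + 93372 = 84300$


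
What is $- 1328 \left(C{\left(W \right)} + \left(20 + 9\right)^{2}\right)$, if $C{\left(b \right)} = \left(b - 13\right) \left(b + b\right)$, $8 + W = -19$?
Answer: $-3985328$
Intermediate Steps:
$W = -27$ ($W = -8 - 19 = -27$)
$C{\left(b \right)} = 2 b \left(-13 + b\right)$ ($C{\left(b \right)} = \left(-13 + b\right) 2 b = 2 b \left(-13 + b\right)$)
$- 1328 \left(C{\left(W \right)} + \left(20 + 9\right)^{2}\right) = - 1328 \left(2 \left(-27\right) \left(-13 - 27\right) + \left(20 + 9\right)^{2}\right) = - 1328 \left(2 \left(-27\right) \left(-40\right) + 29^{2}\right) = - 1328 \left(2160 + 841\right) = \left(-1328\right) 3001 = -3985328$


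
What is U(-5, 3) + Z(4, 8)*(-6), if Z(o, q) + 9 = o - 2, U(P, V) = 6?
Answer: 48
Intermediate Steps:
Z(o, q) = -11 + o (Z(o, q) = -9 + (o - 2) = -9 + (-2 + o) = -11 + o)
U(-5, 3) + Z(4, 8)*(-6) = 6 + (-11 + 4)*(-6) = 6 - 7*(-6) = 6 + 42 = 48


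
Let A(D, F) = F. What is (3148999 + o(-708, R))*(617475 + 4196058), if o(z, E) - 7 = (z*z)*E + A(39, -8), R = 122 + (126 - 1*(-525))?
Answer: 1880291478605310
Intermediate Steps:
R = 773 (R = 122 + (126 + 525) = 122 + 651 = 773)
o(z, E) = -1 + E*z² (o(z, E) = 7 + ((z*z)*E - 8) = 7 + (z²*E - 8) = 7 + (E*z² - 8) = 7 + (-8 + E*z²) = -1 + E*z²)
(3148999 + o(-708, R))*(617475 + 4196058) = (3148999 + (-1 + 773*(-708)²))*(617475 + 4196058) = (3148999 + (-1 + 773*501264))*4813533 = (3148999 + (-1 + 387477072))*4813533 = (3148999 + 387477071)*4813533 = 390626070*4813533 = 1880291478605310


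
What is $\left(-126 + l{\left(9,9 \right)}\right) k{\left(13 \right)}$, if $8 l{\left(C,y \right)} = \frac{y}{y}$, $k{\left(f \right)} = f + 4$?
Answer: $- \frac{17119}{8} \approx -2139.9$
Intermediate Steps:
$k{\left(f \right)} = 4 + f$
$l{\left(C,y \right)} = \frac{1}{8}$ ($l{\left(C,y \right)} = \frac{y \frac{1}{y}}{8} = \frac{1}{8} \cdot 1 = \frac{1}{8}$)
$\left(-126 + l{\left(9,9 \right)}\right) k{\left(13 \right)} = \left(-126 + \frac{1}{8}\right) \left(4 + 13\right) = \left(- \frac{1007}{8}\right) 17 = - \frac{17119}{8}$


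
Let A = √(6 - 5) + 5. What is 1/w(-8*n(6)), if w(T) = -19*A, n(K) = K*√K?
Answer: -1/114 ≈ -0.0087719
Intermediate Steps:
n(K) = K^(3/2)
A = 6 (A = √1 + 5 = 1 + 5 = 6)
w(T) = -114 (w(T) = -19*6 = -114)
1/w(-8*n(6)) = 1/(-114) = -1/114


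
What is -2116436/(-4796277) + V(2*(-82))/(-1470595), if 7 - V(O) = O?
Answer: 3111600036053/7053380974815 ≈ 0.44115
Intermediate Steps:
V(O) = 7 - O
-2116436/(-4796277) + V(2*(-82))/(-1470595) = -2116436/(-4796277) + (7 - 2*(-82))/(-1470595) = -2116436*(-1/4796277) + (7 - 1*(-164))*(-1/1470595) = 2116436/4796277 + (7 + 164)*(-1/1470595) = 2116436/4796277 + 171*(-1/1470595) = 2116436/4796277 - 171/1470595 = 3111600036053/7053380974815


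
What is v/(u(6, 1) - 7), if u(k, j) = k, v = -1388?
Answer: 1388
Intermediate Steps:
v/(u(6, 1) - 7) = -1388/(6 - 7) = -1388/(-1) = -1388*(-1) = 1388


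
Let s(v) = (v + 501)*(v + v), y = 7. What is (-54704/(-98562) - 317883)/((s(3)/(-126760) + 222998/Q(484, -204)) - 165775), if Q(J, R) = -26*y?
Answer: 22588099515481045/11866711027411518 ≈ 1.9035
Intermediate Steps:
s(v) = 2*v*(501 + v) (s(v) = (501 + v)*(2*v) = 2*v*(501 + v))
Q(J, R) = -182 (Q(J, R) = -26*7 = -182)
(-54704/(-98562) - 317883)/((s(3)/(-126760) + 222998/Q(484, -204)) - 165775) = (-54704/(-98562) - 317883)/(((2*3*(501 + 3))/(-126760) + 222998/(-182)) - 165775) = (-54704*(-1/98562) - 317883)/(((2*3*504)*(-1/126760) + 222998*(-1/182)) - 165775) = (27352/49281 - 317883)/((3024*(-1/126760) - 111499/91) - 165775) = -15665564771/(49281*((-378/15845 - 111499/91) - 165775)) = -15665564771/(49281*(-1766736053/1441895 - 165775)) = -15665564771/(49281*(-240796879678/1441895)) = -15665564771/49281*(-1441895/240796879678) = 22588099515481045/11866711027411518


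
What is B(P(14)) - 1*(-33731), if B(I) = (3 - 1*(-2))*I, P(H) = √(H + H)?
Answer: 33731 + 10*√7 ≈ 33757.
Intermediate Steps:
P(H) = √2*√H (P(H) = √(2*H) = √2*√H)
B(I) = 5*I (B(I) = (3 + 2)*I = 5*I)
B(P(14)) - 1*(-33731) = 5*(√2*√14) - 1*(-33731) = 5*(2*√7) + 33731 = 10*√7 + 33731 = 33731 + 10*√7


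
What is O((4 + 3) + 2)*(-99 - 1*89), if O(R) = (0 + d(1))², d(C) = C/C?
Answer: -188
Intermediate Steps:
d(C) = 1
O(R) = 1 (O(R) = (0 + 1)² = 1² = 1)
O((4 + 3) + 2)*(-99 - 1*89) = 1*(-99 - 1*89) = 1*(-99 - 89) = 1*(-188) = -188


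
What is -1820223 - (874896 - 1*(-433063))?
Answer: -3128182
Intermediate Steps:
-1820223 - (874896 - 1*(-433063)) = -1820223 - (874896 + 433063) = -1820223 - 1*1307959 = -1820223 - 1307959 = -3128182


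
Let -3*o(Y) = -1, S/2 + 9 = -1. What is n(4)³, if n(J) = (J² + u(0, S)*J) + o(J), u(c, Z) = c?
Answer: 117649/27 ≈ 4357.4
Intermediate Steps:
S = -20 (S = -18 + 2*(-1) = -18 - 2 = -20)
o(Y) = ⅓ (o(Y) = -⅓*(-1) = ⅓)
n(J) = ⅓ + J² (n(J) = (J² + 0*J) + ⅓ = (J² + 0) + ⅓ = J² + ⅓ = ⅓ + J²)
n(4)³ = (⅓ + 4²)³ = (⅓ + 16)³ = (49/3)³ = 117649/27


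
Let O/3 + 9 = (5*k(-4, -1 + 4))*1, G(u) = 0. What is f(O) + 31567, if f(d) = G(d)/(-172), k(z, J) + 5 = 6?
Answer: 31567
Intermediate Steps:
k(z, J) = 1 (k(z, J) = -5 + 6 = 1)
O = -12 (O = -27 + 3*((5*1)*1) = -27 + 3*(5*1) = -27 + 3*5 = -27 + 15 = -12)
f(d) = 0 (f(d) = 0/(-172) = 0*(-1/172) = 0)
f(O) + 31567 = 0 + 31567 = 31567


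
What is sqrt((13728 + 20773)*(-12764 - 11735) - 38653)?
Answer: 2*I*sqrt(211319663) ≈ 29074.0*I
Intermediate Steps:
sqrt((13728 + 20773)*(-12764 - 11735) - 38653) = sqrt(34501*(-24499) - 38653) = sqrt(-845239999 - 38653) = sqrt(-845278652) = 2*I*sqrt(211319663)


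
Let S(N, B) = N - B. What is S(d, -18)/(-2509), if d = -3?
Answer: -15/2509 ≈ -0.0059785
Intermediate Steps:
S(d, -18)/(-2509) = (-3 - 1*(-18))/(-2509) = (-3 + 18)*(-1/2509) = 15*(-1/2509) = -15/2509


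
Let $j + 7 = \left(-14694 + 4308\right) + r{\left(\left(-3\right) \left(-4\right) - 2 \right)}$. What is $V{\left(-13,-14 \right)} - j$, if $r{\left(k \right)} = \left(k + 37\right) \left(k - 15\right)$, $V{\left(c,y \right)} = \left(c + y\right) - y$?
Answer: $10615$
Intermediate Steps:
$V{\left(c,y \right)} = c$
$r{\left(k \right)} = \left(-15 + k\right) \left(37 + k\right)$ ($r{\left(k \right)} = \left(37 + k\right) \left(-15 + k\right) = \left(-15 + k\right) \left(37 + k\right)$)
$j = -10628$ ($j = -7 + \left(\left(-14694 + 4308\right) + \left(-555 + \left(\left(-3\right) \left(-4\right) - 2\right)^{2} + 22 \left(\left(-3\right) \left(-4\right) - 2\right)\right)\right) = -7 - \left(10941 - \left(12 - 2\right)^{2} - 22 \left(12 - 2\right)\right) = -7 + \left(-10386 + \left(-555 + 10^{2} + 22 \cdot 10\right)\right) = -7 + \left(-10386 + \left(-555 + 100 + 220\right)\right) = -7 - 10621 = -10628$)
$V{\left(-13,-14 \right)} - j = -13 - -10628 = -13 + 10628 = 10615$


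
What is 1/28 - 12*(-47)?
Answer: 15793/28 ≈ 564.04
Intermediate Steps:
1/28 - 12*(-47) = 1/28 + 564 = 15793/28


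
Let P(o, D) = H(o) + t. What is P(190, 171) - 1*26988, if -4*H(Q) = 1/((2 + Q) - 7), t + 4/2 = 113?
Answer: -19888981/740 ≈ -26877.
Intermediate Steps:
t = 111 (t = -2 + 113 = 111)
H(Q) = -1/(4*(-5 + Q)) (H(Q) = -1/(4*((2 + Q) - 7)) = -1/(4*(-5 + Q)))
P(o, D) = 111 - 1/(-20 + 4*o) (P(o, D) = -1/(-20 + 4*o) + 111 = 111 - 1/(-20 + 4*o))
P(190, 171) - 1*26988 = (-2221 + 444*190)/(4*(-5 + 190)) - 1*26988 = (1/4)*(-2221 + 84360)/185 - 26988 = (1/4)*(1/185)*82139 - 26988 = 82139/740 - 26988 = -19888981/740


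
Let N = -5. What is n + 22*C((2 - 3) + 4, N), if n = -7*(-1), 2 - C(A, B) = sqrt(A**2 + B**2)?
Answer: 51 - 22*sqrt(34) ≈ -77.281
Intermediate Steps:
C(A, B) = 2 - sqrt(A**2 + B**2)
n = 7
n + 22*C((2 - 3) + 4, N) = 7 + 22*(2 - sqrt(((2 - 3) + 4)**2 + (-5)**2)) = 7 + 22*(2 - sqrt((-1 + 4)**2 + 25)) = 7 + 22*(2 - sqrt(3**2 + 25)) = 7 + 22*(2 - sqrt(9 + 25)) = 7 + 22*(2 - sqrt(34)) = 7 + (44 - 22*sqrt(34)) = 51 - 22*sqrt(34)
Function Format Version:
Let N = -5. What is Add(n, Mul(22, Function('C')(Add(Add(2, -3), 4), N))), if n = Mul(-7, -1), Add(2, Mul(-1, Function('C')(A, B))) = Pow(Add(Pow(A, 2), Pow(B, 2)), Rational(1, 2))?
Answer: Add(51, Mul(-22, Pow(34, Rational(1, 2)))) ≈ -77.281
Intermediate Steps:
Function('C')(A, B) = Add(2, Mul(-1, Pow(Add(Pow(A, 2), Pow(B, 2)), Rational(1, 2))))
n = 7
Add(n, Mul(22, Function('C')(Add(Add(2, -3), 4), N))) = Add(7, Mul(22, Add(2, Mul(-1, Pow(Add(Pow(Add(Add(2, -3), 4), 2), Pow(-5, 2)), Rational(1, 2)))))) = Add(7, Mul(22, Add(2, Mul(-1, Pow(Add(Pow(Add(-1, 4), 2), 25), Rational(1, 2)))))) = Add(7, Mul(22, Add(2, Mul(-1, Pow(Add(Pow(3, 2), 25), Rational(1, 2)))))) = Add(7, Mul(22, Add(2, Mul(-1, Pow(Add(9, 25), Rational(1, 2)))))) = Add(7, Mul(22, Add(2, Mul(-1, Pow(34, Rational(1, 2)))))) = Add(7, Add(44, Mul(-22, Pow(34, Rational(1, 2))))) = Add(51, Mul(-22, Pow(34, Rational(1, 2))))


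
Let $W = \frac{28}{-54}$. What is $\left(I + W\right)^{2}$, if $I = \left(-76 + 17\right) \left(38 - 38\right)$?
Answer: $\frac{196}{729} \approx 0.26886$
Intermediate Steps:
$W = - \frac{14}{27}$ ($W = 28 \left(- \frac{1}{54}\right) = - \frac{14}{27} \approx -0.51852$)
$I = 0$ ($I = \left(-59\right) 0 = 0$)
$\left(I + W\right)^{2} = \left(0 - \frac{14}{27}\right)^{2} = \left(- \frac{14}{27}\right)^{2} = \frac{196}{729}$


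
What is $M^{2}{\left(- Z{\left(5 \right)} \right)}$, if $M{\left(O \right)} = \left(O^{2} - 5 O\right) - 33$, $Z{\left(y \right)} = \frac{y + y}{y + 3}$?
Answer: $\frac{162409}{256} \approx 634.41$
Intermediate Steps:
$Z{\left(y \right)} = \frac{2 y}{3 + y}$
$M{\left(O \right)} = -33 + O^{2} - 5 O$
$M^{2}{\left(- Z{\left(5 \right)} \right)} = \left(-33 + \left(- \frac{2 \cdot 5}{3 + 5}\right)^{2} - 5 \left(- \frac{2 \cdot 5}{3 + 5}\right)\right)^{2} = \left(-33 + \left(- \frac{2 \cdot 5}{8}\right)^{2} - 5 \left(- \frac{2 \cdot 5}{8}\right)\right)^{2} = \left(-33 + \left(\left(-1\right) \frac{5}{4}\right)^{2} - 5 \left(\left(-1\right) \frac{5}{4}\right)\right)^{2} = \left(-33 + \left(- \frac{5}{4}\right)^{2} - - \frac{25}{4}\right)^{2} = \left(-33 + \frac{25}{16} + \frac{25}{4}\right)^{2} = \left(- \frac{403}{16}\right)^{2} = \frac{162409}{256}$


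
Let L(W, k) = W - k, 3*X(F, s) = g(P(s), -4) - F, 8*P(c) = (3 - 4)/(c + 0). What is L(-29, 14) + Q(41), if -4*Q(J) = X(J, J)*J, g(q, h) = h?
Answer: 443/4 ≈ 110.75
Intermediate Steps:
P(c) = -1/(8*c) (P(c) = ((3 - 4)/(c + 0))/8 = (-1/c)/8 = -1/(8*c))
X(F, s) = -4/3 - F/3 (X(F, s) = (-4 - F)/3 = -4/3 - F/3)
Q(J) = -J*(-4/3 - J/3)/4 (Q(J) = -(-4/3 - J/3)*J/4 = -J*(-4/3 - J/3)/4)
L(-29, 14) + Q(41) = (-29 - 1*14) + (1/12)*41*(4 + 41) = (-29 - 14) + (1/12)*41*45 = -43 + 615/4 = 443/4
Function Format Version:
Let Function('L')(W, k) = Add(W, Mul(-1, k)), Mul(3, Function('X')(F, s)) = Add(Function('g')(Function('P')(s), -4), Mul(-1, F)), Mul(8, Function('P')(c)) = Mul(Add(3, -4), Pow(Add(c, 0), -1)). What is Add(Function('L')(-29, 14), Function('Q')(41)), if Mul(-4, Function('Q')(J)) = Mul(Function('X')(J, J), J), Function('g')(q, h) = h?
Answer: Rational(443, 4) ≈ 110.75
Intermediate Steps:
Function('P')(c) = Mul(Rational(-1, 8), Pow(c, -1)) (Function('P')(c) = Mul(Rational(1, 8), Mul(Add(3, -4), Pow(Add(c, 0), -1))) = Mul(Rational(1, 8), Mul(-1, Pow(c, -1))) = Mul(Rational(-1, 8), Pow(c, -1)))
Function('X')(F, s) = Add(Rational(-4, 3), Mul(Rational(-1, 3), F)) (Function('X')(F, s) = Mul(Rational(1, 3), Add(-4, Mul(-1, F))) = Add(Rational(-4, 3), Mul(Rational(-1, 3), F)))
Function('Q')(J) = Mul(Rational(-1, 4), J, Add(Rational(-4, 3), Mul(Rational(-1, 3), J))) (Function('Q')(J) = Mul(Rational(-1, 4), Mul(Add(Rational(-4, 3), Mul(Rational(-1, 3), J)), J)) = Mul(Rational(-1, 4), Mul(J, Add(Rational(-4, 3), Mul(Rational(-1, 3), J)))) = Mul(Rational(-1, 4), J, Add(Rational(-4, 3), Mul(Rational(-1, 3), J))))
Add(Function('L')(-29, 14), Function('Q')(41)) = Add(Add(-29, Mul(-1, 14)), Mul(Rational(1, 12), 41, Add(4, 41))) = Add(Add(-29, -14), Mul(Rational(1, 12), 41, 45)) = Add(-43, Rational(615, 4)) = Rational(443, 4)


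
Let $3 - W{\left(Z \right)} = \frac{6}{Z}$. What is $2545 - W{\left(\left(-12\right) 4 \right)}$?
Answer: $\frac{20335}{8} \approx 2541.9$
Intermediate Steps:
$W{\left(Z \right)} = 3 - \frac{6}{Z}$
$2545 - W{\left(\left(-12\right) 4 \right)} = 2545 - \left(3 - \frac{6}{\left(-12\right) 4}\right) = 2545 - \left(3 - \frac{6}{-48}\right) = 2545 - \left(3 - - \frac{1}{8}\right) = 2545 - \left(3 + \frac{1}{8}\right) = 2545 - \frac{25}{8} = \frac{20335}{8}$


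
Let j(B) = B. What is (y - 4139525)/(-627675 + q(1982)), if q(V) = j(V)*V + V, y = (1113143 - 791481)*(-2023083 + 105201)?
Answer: -616913899409/3302631 ≈ -1.8679e+5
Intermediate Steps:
y = -616909759884 (y = 321662*(-1917882) = -616909759884)
q(V) = V + V**2 (q(V) = V*V + V = V**2 + V = V + V**2)
(y - 4139525)/(-627675 + q(1982)) = (-616909759884 - 4139525)/(-627675 + 1982*(1 + 1982)) = -616913899409/(-627675 + 1982*1983) = -616913899409/(-627675 + 3930306) = -616913899409/3302631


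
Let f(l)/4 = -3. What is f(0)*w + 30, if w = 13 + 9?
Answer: -234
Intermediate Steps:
f(l) = -12 (f(l) = 4*(-3) = -12)
w = 22
f(0)*w + 30 = -12*22 + 30 = -264 + 30 = -234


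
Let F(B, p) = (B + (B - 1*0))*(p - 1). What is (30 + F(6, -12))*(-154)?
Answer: 19404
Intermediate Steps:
F(B, p) = 2*B*(-1 + p) (F(B, p) = (B + (B + 0))*(-1 + p) = (B + B)*(-1 + p) = (2*B)*(-1 + p) = 2*B*(-1 + p))
(30 + F(6, -12))*(-154) = (30 + 2*6*(-1 - 12))*(-154) = (30 + 2*6*(-13))*(-154) = (30 - 156)*(-154) = -126*(-154) = 19404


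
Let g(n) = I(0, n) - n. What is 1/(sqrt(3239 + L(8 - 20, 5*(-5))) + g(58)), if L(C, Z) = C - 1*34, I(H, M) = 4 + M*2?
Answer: 2/21 - sqrt(3193)/651 ≈ 0.0084383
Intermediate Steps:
I(H, M) = 4 + 2*M
g(n) = 4 + n (g(n) = (4 + 2*n) - n = 4 + n)
L(C, Z) = -34 + C (L(C, Z) = C - 34 = -34 + C)
1/(sqrt(3239 + L(8 - 20, 5*(-5))) + g(58)) = 1/(sqrt(3239 + (-34 + (8 - 20))) + (4 + 58)) = 1/(sqrt(3239 + (-34 - 12)) + 62) = 1/(sqrt(3239 - 46) + 62) = 1/(sqrt(3193) + 62) = 1/(62 + sqrt(3193))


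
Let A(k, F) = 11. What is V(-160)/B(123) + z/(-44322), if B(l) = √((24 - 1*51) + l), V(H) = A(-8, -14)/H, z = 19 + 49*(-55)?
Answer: 446/7387 - 11*√6/3840 ≈ 0.053360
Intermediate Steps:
z = -2676 (z = 19 - 2695 = -2676)
V(H) = 11/H
B(l) = √(-27 + l) (B(l) = √((24 - 51) + l) = √(-27 + l))
V(-160)/B(123) + z/(-44322) = (11/(-160))/(√(-27 + 123)) - 2676/(-44322) = (11*(-1/160))/(√96) - 2676*(-1/44322) = -11*√6/24/160 + 446/7387 = -11*√6/3840 + 446/7387 = 446/7387 - 11*√6/3840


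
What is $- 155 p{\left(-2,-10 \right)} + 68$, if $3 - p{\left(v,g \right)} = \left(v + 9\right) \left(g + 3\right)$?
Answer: $-7992$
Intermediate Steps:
$p{\left(v,g \right)} = 3 - \left(3 + g\right) \left(9 + v\right)$ ($p{\left(v,g \right)} = 3 - \left(v + 9\right) \left(g + 3\right) = 3 - \left(9 + v\right) \left(3 + g\right) = 3 - \left(3 + g\right) \left(9 + v\right)$)
$- 155 p{\left(-2,-10 \right)} + 68 = - 155 \left(-24 - -90 - -6 - \left(-10\right) \left(-2\right)\right) + 68 = - 155 \left(-24 + 90 + 6 - 20\right) + 68 = \left(-155\right) 52 + 68 = -8060 + 68 = -7992$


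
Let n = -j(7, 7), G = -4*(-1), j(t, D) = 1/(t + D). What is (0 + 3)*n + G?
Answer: 53/14 ≈ 3.7857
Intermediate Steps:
j(t, D) = 1/(D + t)
G = 4
n = -1/14 (n = -1/(7 + 7) = -1/14 ≈ -0.071429)
(0 + 3)*n + G = (0 + 3)*(-1/14) + 4 = 3*(-1/14) + 4 = -3/14 + 4 = 53/14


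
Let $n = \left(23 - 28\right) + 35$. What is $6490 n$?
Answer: $194700$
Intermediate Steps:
$n = 30$ ($n = -5 + 35 = 30$)
$6490 n = 6490 \cdot 30 = 194700$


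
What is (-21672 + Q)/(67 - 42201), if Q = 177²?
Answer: -9657/42134 ≈ -0.22920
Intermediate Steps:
Q = 31329
(-21672 + Q)/(67 - 42201) = (-21672 + 31329)/(67 - 42201) = 9657/(-42134) = 9657*(-1/42134) = -9657/42134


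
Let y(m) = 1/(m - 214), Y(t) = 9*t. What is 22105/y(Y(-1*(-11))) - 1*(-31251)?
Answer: -2510824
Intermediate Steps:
y(m) = 1/(-214 + m)
22105/y(Y(-1*(-11))) - 1*(-31251) = 22105/(1/(-214 + 9*(-1*(-11)))) - 1*(-31251) = 22105/(1/(-214 + 9*11)) + 31251 = 22105/(1/(-214 + 99)) + 31251 = 22105/(1/(-115)) + 31251 = 22105/(-1/115) + 31251 = 22105*(-115) + 31251 = -2542075 + 31251 = -2510824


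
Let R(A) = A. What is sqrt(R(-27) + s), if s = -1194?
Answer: I*sqrt(1221) ≈ 34.943*I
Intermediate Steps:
sqrt(R(-27) + s) = sqrt(-27 - 1194) = sqrt(-1221) = I*sqrt(1221)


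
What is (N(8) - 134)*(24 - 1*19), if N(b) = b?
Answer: -630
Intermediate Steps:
(N(8) - 134)*(24 - 1*19) = (8 - 134)*(24 - 1*19) = -126*(24 - 19) = -126*5 = -630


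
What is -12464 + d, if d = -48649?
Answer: -61113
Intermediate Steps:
-12464 + d = -12464 - 48649 = -61113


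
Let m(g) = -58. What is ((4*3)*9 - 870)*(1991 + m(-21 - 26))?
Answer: -1472946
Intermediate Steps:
((4*3)*9 - 870)*(1991 + m(-21 - 26)) = ((4*3)*9 - 870)*(1991 - 58) = (12*9 - 870)*1933 = (108 - 870)*1933 = -762*1933 = -1472946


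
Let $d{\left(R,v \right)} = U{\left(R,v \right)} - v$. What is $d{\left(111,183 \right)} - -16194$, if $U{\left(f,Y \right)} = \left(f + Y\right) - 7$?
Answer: $16298$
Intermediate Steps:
$U{\left(f,Y \right)} = -7 + Y + f$ ($U{\left(f,Y \right)} = \left(Y + f\right) - 7 = -7 + Y + f$)
$d{\left(R,v \right)} = -7 + R$ ($d{\left(R,v \right)} = \left(-7 + v + R\right) - v = \left(-7 + R + v\right) - v = -7 + R$)
$d{\left(111,183 \right)} - -16194 = \left(-7 + 111\right) - -16194 = 104 + 16194 = 16298$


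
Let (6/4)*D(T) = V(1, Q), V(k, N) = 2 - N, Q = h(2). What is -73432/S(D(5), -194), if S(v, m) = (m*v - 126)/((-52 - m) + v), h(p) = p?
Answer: 5213672/63 ≈ 82757.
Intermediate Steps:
Q = 2
D(T) = 0 (D(T) = 2*(2 - 1*2)/3 = 2*(2 - 2)/3 = (⅔)*0 = 0)
S(v, m) = (-126 + m*v)/(-52 + v - m)
-73432/S(D(5), -194) = -73432*(52 - 194 - 1*0)/(126 - 1*(-194)*0) = -73432*(52 - 194 + 0)/(126 + 0) = -73432/(126/(-142)) = -73432/((-1/142*126)) = -73432/(-63/71) = -73432*(-71/63) = 5213672/63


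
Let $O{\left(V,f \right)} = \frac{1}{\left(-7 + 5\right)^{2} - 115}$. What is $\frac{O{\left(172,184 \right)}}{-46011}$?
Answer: $\frac{1}{5107221} \approx 1.958 \cdot 10^{-7}$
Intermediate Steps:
$O{\left(V,f \right)} = - \frac{1}{111}$ ($O{\left(V,f \right)} = \frac{1}{\left(-2\right)^{2} - 115} = \frac{1}{4 - 115} = \frac{1}{-111} = - \frac{1}{111}$)
$\frac{O{\left(172,184 \right)}}{-46011} = - \frac{1}{111 \left(-46011\right)} = \left(- \frac{1}{111}\right) \left(- \frac{1}{46011}\right) = \frac{1}{5107221}$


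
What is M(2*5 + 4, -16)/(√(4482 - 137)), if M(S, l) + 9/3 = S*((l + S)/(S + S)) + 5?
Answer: √4345/4345 ≈ 0.015171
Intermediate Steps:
M(S, l) = 2 + S/2 + l/2 (M(S, l) = -3 + (S*((l + S)/(S + S)) + 5) = -3 + (S*((S + l)/((2*S))) + 5) = -3 + (S*((S + l)*(1/(2*S))) + 5) = -3 + (S*((S + l)/(2*S)) + 5) = -3 + ((S/2 + l/2) + 5) = -3 + (5 + S/2 + l/2) = 2 + S/2 + l/2)
M(2*5 + 4, -16)/(√(4482 - 137)) = (2 + (2*5 + 4)/2 + (½)*(-16))/(√(4482 - 137)) = (2 + (10 + 4)/2 - 8)/(√4345) = (2 + (½)*14 - 8)*(√4345/4345) = (2 + 7 - 8)*(√4345/4345) = 1*(√4345/4345) = √4345/4345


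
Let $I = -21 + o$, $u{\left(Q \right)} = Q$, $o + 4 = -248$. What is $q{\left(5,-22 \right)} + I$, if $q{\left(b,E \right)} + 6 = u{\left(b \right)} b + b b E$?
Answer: $-804$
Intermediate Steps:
$o = -252$ ($o = -4 - 248 = -252$)
$q{\left(b,E \right)} = -6 + b^{2} + E b^{2}$ ($q{\left(b,E \right)} = -6 + \left(b b + b b E\right) = -6 + \left(b^{2} + b^{2} E\right) = -6 + \left(b^{2} + E b^{2}\right) = -6 + b^{2} + E b^{2}$)
$I = -273$ ($I = -21 - 252 = -273$)
$q{\left(5,-22 \right)} + I = \left(-6 + 5^{2} - 22 \cdot 5^{2}\right) - 273 = \left(-6 + 25 - 550\right) - 273 = -531 - 273 = -804$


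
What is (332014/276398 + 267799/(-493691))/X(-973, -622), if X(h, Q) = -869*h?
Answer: 44946607836/57688962342652333 ≈ 7.7912e-7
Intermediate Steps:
(332014/276398 + 267799/(-493691))/X(-973, -622) = (332014/276398 + 267799/(-493691))/((-869*(-973))) = (332014*(1/276398) + 267799*(-1/493691))/845537 = (166007/138199 - 267799/493691)*(1/845537) = (44946607836/68227602509)*(1/845537) = 44946607836/57688962342652333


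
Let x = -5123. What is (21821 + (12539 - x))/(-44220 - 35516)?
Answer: -39483/79736 ≈ -0.49517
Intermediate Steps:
(21821 + (12539 - x))/(-44220 - 35516) = (21821 + (12539 - 1*(-5123)))/(-44220 - 35516) = (21821 + (12539 + 5123))/(-79736) = (21821 + 17662)*(-1/79736) = 39483*(-1/79736) = -39483/79736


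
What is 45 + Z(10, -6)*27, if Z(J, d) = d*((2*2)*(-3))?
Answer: 1989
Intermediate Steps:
Z(J, d) = -12*d (Z(J, d) = d*(4*(-3)) = d*(-12) = -12*d)
45 + Z(10, -6)*27 = 45 - 12*(-6)*27 = 45 + 72*27 = 45 + 1944 = 1989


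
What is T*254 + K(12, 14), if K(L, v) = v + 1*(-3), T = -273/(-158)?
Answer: 35540/79 ≈ 449.87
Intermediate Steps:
T = 273/158 (T = -273*(-1/158) = 273/158 ≈ 1.7278)
K(L, v) = -3 + v (K(L, v) = v - 3 = -3 + v)
T*254 + K(12, 14) = (273/158)*254 + (-3 + 14) = 34671/79 + 11 = 35540/79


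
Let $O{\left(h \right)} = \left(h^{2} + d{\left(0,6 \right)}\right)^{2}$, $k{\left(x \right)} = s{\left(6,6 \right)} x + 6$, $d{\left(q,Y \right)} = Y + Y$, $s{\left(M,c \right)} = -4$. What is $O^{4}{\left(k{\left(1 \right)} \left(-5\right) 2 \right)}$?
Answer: $830190440538188087296$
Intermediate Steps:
$d{\left(q,Y \right)} = 2 Y$
$k{\left(x \right)} = 6 - 4 x$ ($k{\left(x \right)} = - 4 x + 6 = 6 - 4 x$)
$O{\left(h \right)} = \left(12 + h^{2}\right)^{2}$ ($O{\left(h \right)} = \left(h^{2} + 2 \cdot 6\right)^{2} = \left(h^{2} + 12\right)^{2} = \left(12 + h^{2}\right)^{2}$)
$O^{4}{\left(k{\left(1 \right)} \left(-5\right) 2 \right)} = \left(\left(12 + \left(\left(6 - 4\right) \left(-5\right) 2\right)^{2}\right)^{2}\right)^{4} = \left(\left(12 + \left(2 \left(-5\right) 2\right)^{2}\right)^{2}\right)^{4} = \left(\left(12 + \left(\left(-10\right) 2\right)^{2}\right)^{2}\right)^{4} = \left(\left(12 + \left(-20\right)^{2}\right)^{2}\right)^{4} = \left(\left(12 + 400\right)^{2}\right)^{4} = \left(412^{2}\right)^{4} = 169744^{4} = 830190440538188087296$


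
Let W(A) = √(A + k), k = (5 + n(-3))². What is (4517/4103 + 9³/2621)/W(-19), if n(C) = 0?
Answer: 7415072*√6/32261889 ≈ 0.56299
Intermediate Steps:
k = 25 (k = (5 + 0)² = 5² = 25)
W(A) = √(25 + A) (W(A) = √(A + 25) = √(25 + A))
(4517/4103 + 9³/2621)/W(-19) = (4517/4103 + 9³/2621)/(√(25 - 19)) = (4517*(1/4103) + 729*(1/2621))/(√6) = (4517/4103 + 729/2621)*(√6/6) = 14830144*(√6/6)/10753963 = 7415072*√6/32261889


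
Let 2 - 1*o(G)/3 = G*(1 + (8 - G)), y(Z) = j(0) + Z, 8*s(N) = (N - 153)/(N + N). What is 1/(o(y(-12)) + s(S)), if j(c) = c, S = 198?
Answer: 352/268229 ≈ 0.0013123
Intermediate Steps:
s(N) = (-153 + N)/(16*N) (s(N) = ((N - 153)/(N + N))/8 = ((-153 + N)/((2*N)))/8 = ((-153 + N)*(1/(2*N)))/8 = ((-153 + N)/(2*N))/8 = (-153 + N)/(16*N))
y(Z) = Z (y(Z) = 0 + Z = Z)
o(G) = 6 - 3*G*(9 - G) (o(G) = 6 - 3*G*(1 + (8 - G)) = 6 - 3*G*(9 - G))
1/(o(y(-12)) + s(S)) = 1/((6 - 27*(-12) + 3*(-12)²) + (1/16)*(-153 + 198)/198) = 1/((6 + 324 + 3*144) + (1/16)*(1/198)*45) = 1/((6 + 324 + 432) + 5/352) = 1/(762 + 5/352) = 1/(268229/352) = 352/268229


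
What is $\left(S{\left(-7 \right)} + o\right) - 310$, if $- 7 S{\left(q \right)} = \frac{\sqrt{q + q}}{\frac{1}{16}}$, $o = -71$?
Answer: $-381 - \frac{16 i \sqrt{14}}{7} \approx -381.0 - 8.5524 i$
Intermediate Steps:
$S{\left(q \right)} = - \frac{16 \sqrt{2} \sqrt{q}}{7}$ ($S{\left(q \right)} = - \frac{\sqrt{q + q} \frac{1}{\frac{1}{16}}}{7} = - \frac{\sqrt{2 q} \frac{1}{\frac{1}{16}}}{7} = - \frac{\sqrt{2} \sqrt{q} 16}{7} = - \frac{16 \sqrt{2} \sqrt{q}}{7}$)
$\left(S{\left(-7 \right)} + o\right) - 310 = \left(- \frac{16 \sqrt{2} \sqrt{-7}}{7} - 71\right) - 310 = \left(- \frac{16 \sqrt{2} i \sqrt{7}}{7} - 71\right) - 310 = \left(- \frac{16 i \sqrt{14}}{7} - 71\right) - 310 = \left(-71 - \frac{16 i \sqrt{14}}{7}\right) - 310 = -381 - \frac{16 i \sqrt{14}}{7}$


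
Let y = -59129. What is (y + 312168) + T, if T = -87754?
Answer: 165285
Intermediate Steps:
(y + 312168) + T = (-59129 + 312168) - 87754 = 253039 - 87754 = 165285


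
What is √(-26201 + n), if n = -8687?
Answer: 14*I*√178 ≈ 186.78*I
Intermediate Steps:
√(-26201 + n) = √(-26201 - 8687) = √(-34888) = 14*I*√178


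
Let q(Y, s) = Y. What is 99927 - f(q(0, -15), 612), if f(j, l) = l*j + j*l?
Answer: 99927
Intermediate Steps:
f(j, l) = 2*j*l (f(j, l) = j*l + j*l = 2*j*l)
99927 - f(q(0, -15), 612) = 99927 - 2*0*612 = 99927 - 1*0 = 99927 + 0 = 99927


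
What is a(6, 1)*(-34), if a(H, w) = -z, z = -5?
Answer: -170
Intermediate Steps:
a(H, w) = 5 (a(H, w) = -1*(-5) = 5)
a(6, 1)*(-34) = 5*(-34) = -170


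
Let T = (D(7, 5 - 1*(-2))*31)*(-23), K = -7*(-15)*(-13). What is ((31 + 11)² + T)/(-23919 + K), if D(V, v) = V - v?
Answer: -3/43 ≈ -0.069767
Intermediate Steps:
K = -1365 (K = 105*(-13) = -1365)
T = 0 (T = ((7 - (5 - 1*(-2)))*31)*(-23) = ((7 - (5 + 2))*31)*(-23) = ((7 - 1*7)*31)*(-23) = ((7 - 7)*31)*(-23) = (0*31)*(-23) = 0*(-23) = 0)
((31 + 11)² + T)/(-23919 + K) = ((31 + 11)² + 0)/(-23919 - 1365) = (42² + 0)/(-25284) = (1764 + 0)*(-1/25284) = 1764*(-1/25284) = -3/43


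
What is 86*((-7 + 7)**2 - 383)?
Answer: -32938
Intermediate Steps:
86*((-7 + 7)**2 - 383) = 86*(0**2 - 383) = 86*(0 - 383) = 86*(-383) = -32938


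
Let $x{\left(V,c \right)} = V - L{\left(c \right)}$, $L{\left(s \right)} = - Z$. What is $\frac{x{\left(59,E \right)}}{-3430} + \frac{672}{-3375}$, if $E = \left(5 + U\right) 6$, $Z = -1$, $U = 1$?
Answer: $- \frac{83357}{385875} \approx -0.21602$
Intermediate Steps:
$E = 36$ ($E = \left(5 + 1\right) 6 = 6 \cdot 6 = 36$)
$L{\left(s \right)} = 1$ ($L{\left(s \right)} = \left(-1\right) \left(-1\right) = 1$)
$x{\left(V,c \right)} = -1 + V$ ($x{\left(V,c \right)} = V - 1 = -1 + V$)
$\frac{x{\left(59,E \right)}}{-3430} + \frac{672}{-3375} = \frac{-1 + 59}{-3430} + \frac{672}{-3375} = 58 \left(- \frac{1}{3430}\right) + 672 \left(- \frac{1}{3375}\right) = - \frac{29}{1715} - \frac{224}{1125} = - \frac{83357}{385875}$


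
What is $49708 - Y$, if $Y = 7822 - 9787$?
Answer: $51673$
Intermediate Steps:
$Y = -1965$ ($Y = 7822 - 9787 = -1965$)
$49708 - Y = 49708 - -1965 = 49708 + 1965 = 51673$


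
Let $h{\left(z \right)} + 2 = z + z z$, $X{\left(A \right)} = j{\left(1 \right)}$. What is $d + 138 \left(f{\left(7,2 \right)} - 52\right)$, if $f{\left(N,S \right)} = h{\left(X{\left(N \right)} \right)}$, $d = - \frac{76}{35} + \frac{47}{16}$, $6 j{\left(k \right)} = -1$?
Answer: $- \frac{12550273}{1680} \approx -7470.4$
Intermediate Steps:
$j{\left(k \right)} = - \frac{1}{6}$ ($j{\left(k \right)} = \frac{1}{6} \left(-1\right) = - \frac{1}{6}$)
$d = \frac{429}{560}$ ($d = \left(-76\right) \frac{1}{35} + 47 \cdot \frac{1}{16} = - \frac{76}{35} + \frac{47}{16} = \frac{429}{560} \approx 0.76607$)
$X{\left(A \right)} = - \frac{1}{6}$
$h{\left(z \right)} = -2 + z + z^{2}$ ($h{\left(z \right)} = -2 + \left(z + z z\right) = -2 + \left(z + z^{2}\right) = -2 + z + z^{2}$)
$f{\left(N,S \right)} = - \frac{77}{36}$ ($f{\left(N,S \right)} = -2 - \frac{1}{6} + \left(- \frac{1}{6}\right)^{2} = -2 - \frac{1}{6} + \frac{1}{36} = - \frac{77}{36}$)
$d + 138 \left(f{\left(7,2 \right)} - 52\right) = \frac{429}{560} + 138 \left(- \frac{77}{36} - 52\right) = \frac{429}{560} + 138 \left(- \frac{1949}{36}\right) = \frac{429}{560} - \frac{44827}{6} = - \frac{12550273}{1680}$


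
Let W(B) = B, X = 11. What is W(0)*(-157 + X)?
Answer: 0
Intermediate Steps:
W(0)*(-157 + X) = 0*(-157 + 11) = 0*(-146) = 0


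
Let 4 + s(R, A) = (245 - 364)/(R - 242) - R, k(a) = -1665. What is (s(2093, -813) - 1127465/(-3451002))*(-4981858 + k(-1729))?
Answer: 7416340603508636299/709756078 ≈ 1.0449e+10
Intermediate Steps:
s(R, A) = -4 - R - 119/(-242 + R) (s(R, A) = -4 + ((245 - 364)/(R - 242) - R) = -4 + (-119/(-242 + R) - R) = -4 + (-R - 119/(-242 + R)) = -4 - R - 119/(-242 + R))
(s(2093, -813) - 1127465/(-3451002))*(-4981858 + k(-1729)) = ((849 - 1*2093² + 238*2093)/(-242 + 2093) - 1127465/(-3451002))*(-4981858 - 1665) = ((849 - 1*4380649 + 498134)/1851 - 1127465*(-1/3451002))*(-4983523) = ((849 - 4380649 + 498134)/1851 + 1127465/3451002)*(-4983523) = ((1/1851)*(-3881666) + 1127465/3451002)*(-4983523) = (-3881666/1851 + 1127465/3451002)*(-4983523) = -1488172243513/709756078*(-4983523) = 7416340603508636299/709756078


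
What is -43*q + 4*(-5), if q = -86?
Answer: 3678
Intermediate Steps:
-43*q + 4*(-5) = -43*(-86) + 4*(-5) = 3698 - 20 = 3678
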